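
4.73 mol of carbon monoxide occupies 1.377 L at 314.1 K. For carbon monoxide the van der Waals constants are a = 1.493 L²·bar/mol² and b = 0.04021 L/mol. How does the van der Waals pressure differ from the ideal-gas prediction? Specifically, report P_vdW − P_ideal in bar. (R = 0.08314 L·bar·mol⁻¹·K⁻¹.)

ΔP ≈ -3.24 bar

Ideal: P_ideal = nRT/V = (4.73)(0.08314)(314.1)/1.377 = 89.7026 bar
vdW: P = nRT/(V − nb) − a n²/V² = 123.521/1.18681 − 33.4027/1.89613 = 104.078 − 17.6162 = 86.462 bar
ΔP = 86.462 − 89.7026 = -3.24 bar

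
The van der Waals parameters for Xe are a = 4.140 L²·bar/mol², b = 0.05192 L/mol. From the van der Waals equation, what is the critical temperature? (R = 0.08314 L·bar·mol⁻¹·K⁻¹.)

T_c ≈ 284.2 K

For a van der Waals gas, T_c = 8a/(27Rb).
T_c = 8×4.140/(27×0.08314×0.05192) = 33.120/0.11655 = 284.2 K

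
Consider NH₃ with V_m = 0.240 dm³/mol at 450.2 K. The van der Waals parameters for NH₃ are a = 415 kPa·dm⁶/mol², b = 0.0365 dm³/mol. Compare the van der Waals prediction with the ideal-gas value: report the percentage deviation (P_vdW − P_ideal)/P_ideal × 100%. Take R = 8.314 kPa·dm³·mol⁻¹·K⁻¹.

Ideal: P_ideal = RT/V_m = (8.314)(450.2)/0.240 = 15595.7 kPa
vdW: P = RT/(V_m − b) − a/V_m² = 3742.96/0.203500 − 415/0.0576000 = 18392.9 − 7204.86 = 11188.0 kPa
% deviation = (11188.0 − 15595.7)/15595.7 × 100% = -28.26%

-28.26 %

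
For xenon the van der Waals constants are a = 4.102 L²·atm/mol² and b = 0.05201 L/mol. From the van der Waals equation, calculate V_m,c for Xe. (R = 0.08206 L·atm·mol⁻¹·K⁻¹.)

For a van der Waals gas, V_m,c = 3b.
V_m,c = 3×0.05201 = 0.1560 L/mol

V_m,c ≈ 0.1560 L/mol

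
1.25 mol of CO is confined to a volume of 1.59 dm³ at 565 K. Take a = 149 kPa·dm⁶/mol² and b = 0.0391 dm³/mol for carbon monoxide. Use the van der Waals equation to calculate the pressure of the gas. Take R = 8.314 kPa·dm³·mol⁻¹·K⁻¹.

P = nRT/(V − nb) − a n²/V²
nRT/(V − nb) = (1.25)(8.314)(565)/(1.59 − 1.25×0.0391) = 5871.8/1.5411 = 3810.1 kPa
a n²/V² = (149)(1.25)²/(1.59)² = 92.090 kPa
P = 3810.1 − 92.090 = 3718 kPa

P ≈ 3718 kPa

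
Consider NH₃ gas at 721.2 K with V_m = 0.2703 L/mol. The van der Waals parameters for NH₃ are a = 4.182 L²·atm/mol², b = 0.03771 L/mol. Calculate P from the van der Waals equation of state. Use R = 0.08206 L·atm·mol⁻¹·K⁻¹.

P ≈ 197.2 atm

P = RT/(V_m − b) − a/V_m²
RT/(V_m − b) = (0.08206)(721.2)/(0.2703 − 0.03771) = 59.182/0.23259 = 254.45 atm
a/V_m² = 4.182/(0.2703)² = 57.239 atm
P = 254.45 − 57.239 = 197.2 atm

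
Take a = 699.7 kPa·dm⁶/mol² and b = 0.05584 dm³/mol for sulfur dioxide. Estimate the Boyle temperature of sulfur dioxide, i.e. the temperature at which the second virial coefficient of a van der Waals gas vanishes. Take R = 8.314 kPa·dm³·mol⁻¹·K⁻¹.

For a van der Waals gas the second virial coefficient B₂ = b − a/(RT) vanishes at T_B = a/(Rb).
T_B = 699.7/(8.314×0.05584) = 699.7/0.46425 = 1507 K

T_B ≈ 1507 K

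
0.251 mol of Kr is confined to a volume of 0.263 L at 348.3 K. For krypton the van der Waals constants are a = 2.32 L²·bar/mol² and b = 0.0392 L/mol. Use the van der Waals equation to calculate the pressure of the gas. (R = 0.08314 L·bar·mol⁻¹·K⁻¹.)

P = nRT/(V − nb) − a n²/V²
nRT/(V − nb) = (0.251)(0.08314)(348.3)/(0.263 − 0.251×0.0392) = 7.2684/0.25316 = 28.711 bar
a n²/V² = (2.32)(0.251)²/(0.263)² = 2.1131 bar
P = 28.711 − 2.1131 = 26.60 bar

P ≈ 26.60 bar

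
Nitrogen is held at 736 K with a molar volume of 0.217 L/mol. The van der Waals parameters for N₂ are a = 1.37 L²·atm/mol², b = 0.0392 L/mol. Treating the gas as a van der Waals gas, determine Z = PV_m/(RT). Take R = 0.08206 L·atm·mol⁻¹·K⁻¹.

Z ≈ 1.116

P = RT/(V_m − b) − a/V_m² = (0.08206)(736)/(0.217 − 0.0392) − 1.37/(0.217)²
  = 60.396/0.17780 − 29.094 = 339.69 − 29.094 = 310.60 atm
Z = PV_m/(RT) = (310.60)(0.217)/((0.08206)(736)) = 67.400/60.396 = 1.116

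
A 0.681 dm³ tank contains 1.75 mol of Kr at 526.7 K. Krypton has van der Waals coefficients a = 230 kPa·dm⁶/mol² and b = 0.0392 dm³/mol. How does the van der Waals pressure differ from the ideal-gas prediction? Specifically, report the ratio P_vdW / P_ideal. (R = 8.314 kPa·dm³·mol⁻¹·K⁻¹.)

Ideal: P_ideal = nRT/V = (1.75)(8.314)(526.7)/0.681 = 11252.9 kPa
vdW: P = nRT/(V − nb) − a n²/V² = 7663.22/0.612400 − 704.375/0.463761 = 12513.4 − 1518.83 = 10994.6 kPa
Ratio = 10994.6/11252.9 = 0.9770

P_vdW / P_ideal ≈ 0.9770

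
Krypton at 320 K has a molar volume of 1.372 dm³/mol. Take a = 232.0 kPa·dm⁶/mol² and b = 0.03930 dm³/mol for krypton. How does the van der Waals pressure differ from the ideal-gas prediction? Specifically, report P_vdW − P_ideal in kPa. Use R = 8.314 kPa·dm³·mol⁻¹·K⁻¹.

Ideal: P_ideal = RT/V_m = (8.314)(320)/1.372 = 1939.13 kPa
vdW: P = RT/(V_m − b) − a/V_m² = 2660.48/1.33270 − 232.0/1.88238 = 1996.31 − 123.248 = 1873.06 kPa
ΔP = 1873.06 − 1939.13 = -66.1 kPa

ΔP ≈ -66.1 kPa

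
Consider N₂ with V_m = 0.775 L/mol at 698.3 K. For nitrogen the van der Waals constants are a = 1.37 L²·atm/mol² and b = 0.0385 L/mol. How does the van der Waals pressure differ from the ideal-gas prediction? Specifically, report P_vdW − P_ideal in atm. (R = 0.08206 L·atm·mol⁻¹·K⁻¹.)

Ideal: P_ideal = RT/V_m = (0.08206)(698.3)/0.775 = 73.9387 atm
vdW: P = RT/(V_m − b) − a/V_m² = 57.3025/0.736500 − 1.37/0.600625 = 77.8038 − 2.28096 = 75.5228 atm
ΔP = 75.5228 − 73.9387 = 1.584 atm

ΔP ≈ 1.584 atm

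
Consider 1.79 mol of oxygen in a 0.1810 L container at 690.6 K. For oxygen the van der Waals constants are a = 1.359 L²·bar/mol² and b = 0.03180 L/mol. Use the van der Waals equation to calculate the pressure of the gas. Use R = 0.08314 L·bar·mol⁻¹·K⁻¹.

P ≈ 695.4 bar

P = nRT/(V − nb) − a n²/V²
nRT/(V − nb) = (1.79)(0.08314)(690.6)/(0.1810 − 1.79×0.03180) = 102.78/0.12408 = 828.34 bar
a n²/V² = (1.359)(1.79)²/(0.1810)² = 132.91 bar
P = 828.34 − 132.91 = 695.4 bar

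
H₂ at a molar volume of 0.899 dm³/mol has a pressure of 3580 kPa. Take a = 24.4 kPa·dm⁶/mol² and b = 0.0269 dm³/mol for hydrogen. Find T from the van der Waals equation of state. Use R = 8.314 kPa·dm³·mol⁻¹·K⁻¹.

T ≈ 378.7 K

T = (P + a/V_m²)(V_m − b)/R
P + a/V_m² = 3580 + 24.4/(0.899)² = 3610.2 kPa
V_m − b = 0.899 − 0.0269 = 0.87210 dm³/mol
T = (3610.2)(0.87210)/8.314 = 378.7 K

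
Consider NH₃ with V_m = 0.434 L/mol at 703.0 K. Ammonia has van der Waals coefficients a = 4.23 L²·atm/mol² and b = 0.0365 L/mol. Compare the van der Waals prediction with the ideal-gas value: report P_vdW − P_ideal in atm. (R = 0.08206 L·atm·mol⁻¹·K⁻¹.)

Ideal: P_ideal = RT/V_m = (0.08206)(703.0)/0.434 = 132.922 atm
vdW: P = RT/(V_m − b) − a/V_m² = 57.6882/0.397500 − 4.23/0.188356 = 145.128 − 22.4575 = 122.671 atm
ΔP = 122.671 − 132.922 = -10.25 atm

ΔP ≈ -10.25 atm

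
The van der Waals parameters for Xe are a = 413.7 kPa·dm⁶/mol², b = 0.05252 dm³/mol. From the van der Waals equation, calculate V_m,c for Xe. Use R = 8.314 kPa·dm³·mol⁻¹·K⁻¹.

For a van der Waals gas, V_m,c = 3b.
V_m,c = 3×0.05252 = 0.1576 dm³/mol

V_m,c ≈ 0.1576 dm³/mol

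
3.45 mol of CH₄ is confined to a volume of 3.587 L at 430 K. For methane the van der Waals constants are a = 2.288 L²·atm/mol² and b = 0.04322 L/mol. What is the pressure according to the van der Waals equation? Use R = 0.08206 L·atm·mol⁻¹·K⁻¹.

P = nRT/(V − nb) − a n²/V²
nRT/(V − nb) = (3.45)(0.08206)(430)/(3.587 − 3.45×0.04322) = 121.74/3.4379 = 35.411 atm
a n²/V² = (2.288)(3.45)²/(3.587)² = 2.1166 atm
P = 35.411 − 2.1166 = 33.29 atm

P ≈ 33.29 atm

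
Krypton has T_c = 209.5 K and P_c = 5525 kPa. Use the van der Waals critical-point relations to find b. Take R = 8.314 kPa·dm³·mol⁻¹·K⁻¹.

From T_c = 8a/(27Rb) and P_c = a/(27b²): b = R T_c/(8 P_c).
b = (8.314)(209.5)/(8×5525) = 1741.8/44200 = 0.03941 dm³/mol

b ≈ 0.03941 dm³/mol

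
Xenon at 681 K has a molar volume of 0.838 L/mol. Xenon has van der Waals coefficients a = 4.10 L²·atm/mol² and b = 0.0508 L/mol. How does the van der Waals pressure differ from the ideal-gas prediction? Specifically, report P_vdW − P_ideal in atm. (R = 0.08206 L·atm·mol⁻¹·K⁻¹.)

Ideal: P_ideal = RT/V_m = (0.08206)(681)/0.838 = 66.6860 atm
vdW: P = RT/(V_m − b) − a/V_m² = 55.8829/0.787200 − 4.10/0.702244 = 70.9895 − 5.83843 = 65.1511 atm
ΔP = 65.1511 − 66.6860 = -1.535 atm

ΔP ≈ -1.535 atm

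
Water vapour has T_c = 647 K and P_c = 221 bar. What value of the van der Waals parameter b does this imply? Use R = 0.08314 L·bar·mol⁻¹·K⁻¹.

From T_c = 8a/(27Rb) and P_c = a/(27b²): b = R T_c/(8 P_c).
b = (0.08314)(647)/(8×221) = 53.792/1768.0 = 0.03043 L/mol

b ≈ 0.03043 L/mol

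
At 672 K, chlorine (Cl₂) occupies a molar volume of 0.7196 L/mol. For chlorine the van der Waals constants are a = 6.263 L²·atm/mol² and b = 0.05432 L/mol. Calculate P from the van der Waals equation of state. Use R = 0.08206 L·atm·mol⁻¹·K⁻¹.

P ≈ 70.79 atm

P = RT/(V_m − b) − a/V_m²
RT/(V_m − b) = (0.08206)(672)/(0.7196 − 0.05432) = 55.144/0.66528 = 82.888 atm
a/V_m² = 6.263/(0.7196)² = 12.095 atm
P = 82.888 − 12.095 = 70.79 atm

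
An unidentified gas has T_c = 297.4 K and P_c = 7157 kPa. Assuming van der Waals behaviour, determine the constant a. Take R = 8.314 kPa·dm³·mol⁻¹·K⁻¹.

a ≈ 360.4 kPa·dm⁶/mol²

From T_c = 8a/(27Rb) and P_c = a/(27b²): a = 27 R² T_c²/(64 P_c).
a = 27×(8.314)²×(297.4)²/(64×7157) = 165069081/458048 = 360.4 kPa·dm⁶/mol²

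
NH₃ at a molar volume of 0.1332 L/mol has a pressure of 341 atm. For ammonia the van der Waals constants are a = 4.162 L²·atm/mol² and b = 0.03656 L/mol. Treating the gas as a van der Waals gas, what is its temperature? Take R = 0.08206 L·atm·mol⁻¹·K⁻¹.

T = (P + a/V_m²)(V_m − b)/R
P + a/V_m² = 341 + 4.162/(0.1332)² = 575.58 atm
V_m − b = 0.1332 − 0.03656 = 0.096640 L/mol
T = (575.58)(0.096640)/0.08206 = 677.8 K

T ≈ 677.8 K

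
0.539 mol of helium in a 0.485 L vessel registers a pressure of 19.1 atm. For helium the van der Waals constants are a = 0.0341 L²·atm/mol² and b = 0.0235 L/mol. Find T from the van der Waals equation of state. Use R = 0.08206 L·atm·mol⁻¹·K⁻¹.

T = (P + a n²/V²)(V − nb)/(nR)
P + a n²/V² = 19.1 + (0.0341)(0.539)²/(0.485)² = 19.142 atm
V − nb = 0.485 − (0.539)(0.0235) = 0.47233 L
T = (19.142)(0.47233)/((0.539)(0.08206)) = 204.4 K

T ≈ 204.4 K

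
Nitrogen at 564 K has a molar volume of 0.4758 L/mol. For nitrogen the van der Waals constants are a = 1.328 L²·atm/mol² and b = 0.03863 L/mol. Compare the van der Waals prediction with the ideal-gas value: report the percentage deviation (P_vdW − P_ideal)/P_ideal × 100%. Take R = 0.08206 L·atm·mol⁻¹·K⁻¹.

Ideal: P_ideal = RT/V_m = (0.08206)(564)/0.4758 = 97.2716 atm
vdW: P = RT/(V_m − b) − a/V_m² = 46.2818/0.437170 − 1.328/0.226386 = 105.867 − 5.86609 = 100.001 atm
% deviation = (100.001 − 97.2716)/97.2716 × 100% = 2.81%

2.81 %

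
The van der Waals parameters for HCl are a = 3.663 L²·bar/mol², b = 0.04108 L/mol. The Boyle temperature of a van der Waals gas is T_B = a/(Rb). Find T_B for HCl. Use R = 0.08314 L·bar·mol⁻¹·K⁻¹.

T_B ≈ 1072 K

For a van der Waals gas the second virial coefficient B₂ = b − a/(RT) vanishes at T_B = a/(Rb).
T_B = 3.663/(0.08314×0.04108) = 3.663/0.0034154 = 1072 K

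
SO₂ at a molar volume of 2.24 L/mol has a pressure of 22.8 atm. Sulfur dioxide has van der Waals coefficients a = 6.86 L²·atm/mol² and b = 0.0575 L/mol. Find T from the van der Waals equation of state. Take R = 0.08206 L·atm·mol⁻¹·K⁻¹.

T = (P + a/V_m²)(V_m − b)/R
P + a/V_m² = 22.8 + 6.86/(2.24)² = 24.167 atm
V_m − b = 2.24 − 0.0575 = 2.1825 L/mol
T = (24.167)(2.1825)/0.08206 = 642.8 K

T ≈ 642.8 K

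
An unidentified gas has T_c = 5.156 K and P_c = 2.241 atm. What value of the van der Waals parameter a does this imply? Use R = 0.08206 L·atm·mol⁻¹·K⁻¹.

From T_c = 8a/(27Rb) and P_c = a/(27b²): a = 27 R² T_c²/(64 P_c).
a = 27×(0.08206)²×(5.156)²/(64×2.241) = 4.8334/143.42 = 0.03370 L²·atm/mol²

a ≈ 0.03370 L²·atm/mol²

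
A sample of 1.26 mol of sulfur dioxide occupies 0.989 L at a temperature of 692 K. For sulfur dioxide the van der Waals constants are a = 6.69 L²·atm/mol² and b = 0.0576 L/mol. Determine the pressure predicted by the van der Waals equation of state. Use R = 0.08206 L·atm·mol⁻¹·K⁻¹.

P = nRT/(V − nb) − a n²/V²
nRT/(V − nb) = (1.26)(0.08206)(692)/(0.989 − 1.26×0.0576) = 71.550/0.91642 = 78.076 atm
a n²/V² = (6.69)(1.26)²/(0.989)² = 10.859 atm
P = 78.076 − 10.859 = 67.22 atm

P ≈ 67.22 atm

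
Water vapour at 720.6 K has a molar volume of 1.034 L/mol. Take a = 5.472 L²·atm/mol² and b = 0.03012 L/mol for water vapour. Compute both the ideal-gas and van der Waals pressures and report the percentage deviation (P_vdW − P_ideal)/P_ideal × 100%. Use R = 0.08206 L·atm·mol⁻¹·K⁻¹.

-5.95 %

Ideal: P_ideal = RT/V_m = (0.08206)(720.6)/1.034 = 57.1880 atm
vdW: P = RT/(V_m − b) − a/V_m² = 59.1324/1.00388 − 5.472/1.06916 = 58.9039 − 5.11804 = 53.7859 atm
% deviation = (53.7859 − 57.1880)/57.1880 × 100% = -5.95%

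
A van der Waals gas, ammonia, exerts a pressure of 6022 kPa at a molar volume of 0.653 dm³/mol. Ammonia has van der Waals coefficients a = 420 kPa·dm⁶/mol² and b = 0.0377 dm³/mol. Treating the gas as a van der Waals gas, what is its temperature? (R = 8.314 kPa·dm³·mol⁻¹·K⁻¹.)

T ≈ 518.6 K

T = (P + a/V_m²)(V_m − b)/R
P + a/V_m² = 6022 + 420/(0.653)² = 7007.0 kPa
V_m − b = 0.653 − 0.0377 = 0.61530 dm³/mol
T = (7007.0)(0.61530)/8.314 = 518.6 K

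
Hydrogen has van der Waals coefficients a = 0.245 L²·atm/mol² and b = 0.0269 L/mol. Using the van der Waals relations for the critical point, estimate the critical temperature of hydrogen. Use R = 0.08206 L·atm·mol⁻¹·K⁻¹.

T_c ≈ 32.89 K

For a van der Waals gas, T_c = 8a/(27Rb).
T_c = 8×0.245/(27×0.08206×0.0269) = 1.9600/0.059600 = 32.89 K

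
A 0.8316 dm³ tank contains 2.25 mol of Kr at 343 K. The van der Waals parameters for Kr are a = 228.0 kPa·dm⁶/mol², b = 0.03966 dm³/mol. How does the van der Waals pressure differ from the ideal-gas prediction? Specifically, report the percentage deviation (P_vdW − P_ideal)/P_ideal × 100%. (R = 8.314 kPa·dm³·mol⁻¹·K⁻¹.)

Ideal: P_ideal = nRT/V = (2.25)(8.314)(343)/0.8316 = 7715.64 kPa
vdW: P = nRT/(V − nb) − a n²/V² = 6416.33/0.742365 − 1154.25/0.691559 = 8643.09 − 1669.05 = 6974.04 kPa
% deviation = (6974.04 − 7715.64)/7715.64 × 100% = -9.61%

-9.61 %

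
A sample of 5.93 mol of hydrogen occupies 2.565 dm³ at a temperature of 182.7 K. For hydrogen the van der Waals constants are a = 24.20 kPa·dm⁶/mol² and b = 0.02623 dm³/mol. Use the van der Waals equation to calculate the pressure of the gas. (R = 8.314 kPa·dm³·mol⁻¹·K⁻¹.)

P = nRT/(V − nb) − a n²/V²
nRT/(V − nb) = (5.93)(8.314)(182.7)/(2.565 − 5.93×0.02623) = 9007.5/2.4095 = 3738.3 kPa
a n²/V² = (24.20)(5.93)²/(2.565)² = 129.35 kPa
P = 3738.3 − 129.35 = 3609 kPa

P ≈ 3609 kPa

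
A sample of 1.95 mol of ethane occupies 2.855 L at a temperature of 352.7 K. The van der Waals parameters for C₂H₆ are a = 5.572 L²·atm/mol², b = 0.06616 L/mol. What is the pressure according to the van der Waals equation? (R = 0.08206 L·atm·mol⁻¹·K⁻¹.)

P = nRT/(V − nb) − a n²/V²
nRT/(V − nb) = (1.95)(0.08206)(352.7)/(2.855 − 1.95×0.06616) = 56.438/2.7260 = 20.704 atm
a n²/V² = (5.572)(1.95)²/(2.855)² = 2.5994 atm
P = 20.704 − 2.5994 = 18.10 atm

P ≈ 18.10 atm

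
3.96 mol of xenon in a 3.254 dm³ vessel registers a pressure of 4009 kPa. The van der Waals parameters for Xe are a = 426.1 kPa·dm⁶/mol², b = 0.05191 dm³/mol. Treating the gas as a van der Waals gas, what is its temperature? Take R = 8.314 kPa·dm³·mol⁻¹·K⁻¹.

T ≈ 429.6 K

T = (P + a n²/V²)(V − nb)/(nR)
P + a n²/V² = 4009 + (426.1)(3.96)²/(3.254)² = 4640.1 kPa
V − nb = 3.254 − (3.96)(0.05191) = 3.0484 dm³
T = (4640.1)(3.0484)/((3.96)(8.314)) = 429.6 K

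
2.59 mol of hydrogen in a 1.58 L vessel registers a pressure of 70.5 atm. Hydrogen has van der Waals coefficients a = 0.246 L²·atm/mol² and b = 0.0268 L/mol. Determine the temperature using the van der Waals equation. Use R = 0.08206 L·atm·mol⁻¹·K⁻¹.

T = (P + a n²/V²)(V − nb)/(nR)
P + a n²/V² = 70.5 + (0.246)(2.59)²/(1.58)² = 71.161 atm
V − nb = 1.58 − (2.59)(0.0268) = 1.5106 L
T = (71.161)(1.5106)/((2.59)(0.08206)) = 505.8 K

T ≈ 505.8 K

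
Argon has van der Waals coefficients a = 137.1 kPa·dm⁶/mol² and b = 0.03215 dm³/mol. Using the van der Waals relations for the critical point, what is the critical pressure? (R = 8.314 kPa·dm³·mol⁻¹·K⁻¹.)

For a van der Waals gas, P_c = a/(27b²).
P_c = 137.1/(27×(0.03215)²) = 137.1/0.027908 = 4913 kPa

P_c ≈ 4913 kPa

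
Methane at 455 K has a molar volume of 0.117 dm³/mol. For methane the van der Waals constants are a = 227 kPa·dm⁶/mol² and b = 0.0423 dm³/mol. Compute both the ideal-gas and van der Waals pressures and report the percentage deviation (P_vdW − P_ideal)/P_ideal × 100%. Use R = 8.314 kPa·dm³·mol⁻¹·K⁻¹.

5.34 %

Ideal: P_ideal = RT/V_m = (8.314)(455)/0.117 = 32332.2 kPa
vdW: P = RT/(V_m − b) − a/V_m² = 3782.87/0.0747000 − 227/0.0136890 = 50640.8 − 16582.7 = 34058.1 kPa
% deviation = (34058.1 − 32332.2)/32332.2 × 100% = 5.34%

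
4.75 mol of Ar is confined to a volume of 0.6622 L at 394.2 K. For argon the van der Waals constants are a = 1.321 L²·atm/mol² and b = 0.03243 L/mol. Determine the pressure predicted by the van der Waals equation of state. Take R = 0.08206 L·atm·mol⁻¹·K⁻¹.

P ≈ 234.4 atm

P = nRT/(V − nb) − a n²/V²
nRT/(V − nb) = (4.75)(0.08206)(394.2)/(0.6622 − 4.75×0.03243) = 153.65/0.50816 = 302.37 atm
a n²/V² = (1.321)(4.75)²/(0.6622)² = 67.969 atm
P = 302.37 − 67.969 = 234.4 atm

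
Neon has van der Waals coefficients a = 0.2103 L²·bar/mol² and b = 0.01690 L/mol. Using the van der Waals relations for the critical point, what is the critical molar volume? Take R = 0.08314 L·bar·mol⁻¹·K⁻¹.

V_m,c ≈ 0.05070 L/mol

For a van der Waals gas, V_m,c = 3b.
V_m,c = 3×0.01690 = 0.05070 L/mol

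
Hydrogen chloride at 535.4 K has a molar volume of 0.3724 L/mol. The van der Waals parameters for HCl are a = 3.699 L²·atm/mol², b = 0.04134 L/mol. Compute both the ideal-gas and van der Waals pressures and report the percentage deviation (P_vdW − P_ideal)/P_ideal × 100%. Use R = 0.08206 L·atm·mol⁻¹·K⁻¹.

Ideal: P_ideal = RT/V_m = (0.08206)(535.4)/0.3724 = 117.978 atm
vdW: P = RT/(V_m − b) − a/V_m² = 43.9349/0.331060 − 3.699/0.138682 = 132.710 − 26.6725 = 106.038 atm
% deviation = (106.038 − 117.978)/117.978 × 100% = -10.12%

-10.12 %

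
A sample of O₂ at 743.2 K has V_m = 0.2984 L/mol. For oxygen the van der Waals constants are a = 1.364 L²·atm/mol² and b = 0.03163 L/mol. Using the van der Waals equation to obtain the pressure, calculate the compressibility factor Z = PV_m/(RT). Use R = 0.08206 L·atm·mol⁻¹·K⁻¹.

P = RT/(V_m − b) − a/V_m² = (0.08206)(743.2)/(0.2984 − 0.03163) − 1.364/(0.2984)²
  = 60.987/0.26677 − 15.319 = 228.61 − 15.319 = 213.29 atm
Z = PV_m/(RT) = (213.29)(0.2984)/((0.08206)(743.2)) = 63.646/60.987 = 1.044

Z ≈ 1.044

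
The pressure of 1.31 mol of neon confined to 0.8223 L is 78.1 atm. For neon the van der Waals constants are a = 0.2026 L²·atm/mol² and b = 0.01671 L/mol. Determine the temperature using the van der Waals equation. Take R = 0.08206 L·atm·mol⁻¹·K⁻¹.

T ≈ 585.3 K

T = (P + a n²/V²)(V − nb)/(nR)
P + a n²/V² = 78.1 + (0.2026)(1.31)²/(0.8223)² = 78.614 atm
V − nb = 0.8223 − (1.31)(0.01671) = 0.80041 L
T = (78.614)(0.80041)/((1.31)(0.08206)) = 585.3 K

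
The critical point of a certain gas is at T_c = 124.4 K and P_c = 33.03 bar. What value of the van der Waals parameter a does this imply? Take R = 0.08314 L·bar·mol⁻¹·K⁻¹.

a ≈ 1.366 L²·bar/mol²

From T_c = 8a/(27Rb) and P_c = a/(27b²): a = 27 R² T_c²/(64 P_c).
a = 27×(0.08314)²×(124.4)²/(64×33.03) = 2888.2/2113.9 = 1.366 L²·bar/mol²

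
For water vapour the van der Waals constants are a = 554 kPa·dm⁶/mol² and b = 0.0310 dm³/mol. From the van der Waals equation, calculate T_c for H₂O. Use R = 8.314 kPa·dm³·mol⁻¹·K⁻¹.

T_c ≈ 636.9 K

For a van der Waals gas, T_c = 8a/(27Rb).
T_c = 8×554/(27×8.314×0.0310) = 4432.0/6.9588 = 636.9 K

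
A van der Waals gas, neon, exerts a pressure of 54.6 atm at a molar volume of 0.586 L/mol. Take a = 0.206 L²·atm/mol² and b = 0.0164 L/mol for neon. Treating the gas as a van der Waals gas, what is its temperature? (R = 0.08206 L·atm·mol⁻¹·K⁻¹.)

T ≈ 383.2 K

T = (P + a/V_m²)(V_m − b)/R
P + a/V_m² = 54.6 + 0.206/(0.586)² = 55.200 atm
V_m − b = 0.586 − 0.0164 = 0.56960 L/mol
T = (55.200)(0.56960)/0.08206 = 383.2 K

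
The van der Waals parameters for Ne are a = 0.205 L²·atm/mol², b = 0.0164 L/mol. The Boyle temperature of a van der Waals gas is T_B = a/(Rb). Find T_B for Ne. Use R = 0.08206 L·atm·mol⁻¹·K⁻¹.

T_B ≈ 152.3 K

For a van der Waals gas the second virial coefficient B₂ = b − a/(RT) vanishes at T_B = a/(Rb).
T_B = 0.205/(0.08206×0.0164) = 0.205/0.0013458 = 152.3 K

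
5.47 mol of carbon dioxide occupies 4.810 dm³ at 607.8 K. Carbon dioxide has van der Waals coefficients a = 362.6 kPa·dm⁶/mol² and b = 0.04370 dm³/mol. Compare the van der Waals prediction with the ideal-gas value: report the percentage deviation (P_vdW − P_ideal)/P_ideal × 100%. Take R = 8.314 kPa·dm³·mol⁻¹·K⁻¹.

-2.93 %

Ideal: P_ideal = nRT/V = (5.47)(8.314)(607.8)/4.810 = 5746.63 kPa
vdW: P = nRT/(V − nb) − a n²/V² = 27641.3/4.57096 − 10849.3/23.1361 = 6047.15 − 468.934 = 5578.22 kPa
% deviation = (5578.22 − 5746.63)/5746.63 × 100% = -2.93%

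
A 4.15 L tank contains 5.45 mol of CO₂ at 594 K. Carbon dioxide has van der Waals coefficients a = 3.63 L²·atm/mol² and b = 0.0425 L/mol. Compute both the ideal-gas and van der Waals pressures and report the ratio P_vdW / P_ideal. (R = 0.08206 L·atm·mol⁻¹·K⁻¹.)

P_vdW / P_ideal ≈ 0.9613

Ideal: P_ideal = nRT/V = (5.45)(0.08206)(594)/4.15 = 64.0127 atm
vdW: P = nRT/(V − nb) − a n²/V² = 265.653/3.91838 − 107.820/17.2225 = 67.7966 − 6.26042 = 61.5362 atm
Ratio = 61.5362/64.0127 = 0.9613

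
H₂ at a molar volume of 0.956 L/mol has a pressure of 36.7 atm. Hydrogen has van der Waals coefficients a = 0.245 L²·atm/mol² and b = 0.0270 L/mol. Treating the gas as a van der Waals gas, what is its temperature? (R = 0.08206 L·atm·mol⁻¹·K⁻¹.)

T ≈ 418.5 K

T = (P + a/V_m²)(V_m − b)/R
P + a/V_m² = 36.7 + 0.245/(0.956)² = 36.968 atm
V_m − b = 0.956 − 0.0270 = 0.92900 L/mol
T = (36.968)(0.92900)/0.08206 = 418.5 K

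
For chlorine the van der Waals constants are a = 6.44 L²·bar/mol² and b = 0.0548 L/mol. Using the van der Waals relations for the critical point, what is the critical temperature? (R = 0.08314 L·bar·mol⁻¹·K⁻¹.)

For a van der Waals gas, T_c = 8a/(27Rb).
T_c = 8×6.44/(27×0.08314×0.0548) = 51.520/0.12301 = 418.8 K

T_c ≈ 418.8 K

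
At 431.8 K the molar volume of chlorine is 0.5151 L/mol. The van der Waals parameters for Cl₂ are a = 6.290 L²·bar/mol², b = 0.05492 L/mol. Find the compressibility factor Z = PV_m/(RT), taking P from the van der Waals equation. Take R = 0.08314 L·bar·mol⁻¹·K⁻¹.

Z ≈ 0.7792

P = RT/(V_m − b) − a/V_m² = (0.08314)(431.8)/(0.5151 − 0.05492) − 6.290/(0.5151)²
  = 35.900/0.46018 − 23.707 = 78.013 − 23.707 = 54.306 bar
Z = PV_m/(RT) = (54.306)(0.5151)/((0.08314)(431.8)) = 27.973/35.900 = 0.7792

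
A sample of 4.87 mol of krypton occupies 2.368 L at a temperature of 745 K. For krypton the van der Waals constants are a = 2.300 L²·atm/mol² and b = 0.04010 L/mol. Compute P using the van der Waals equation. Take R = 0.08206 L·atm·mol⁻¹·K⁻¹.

P ≈ 127.3 atm

P = nRT/(V − nb) − a n²/V²
nRT/(V − nb) = (4.87)(0.08206)(745)/(2.368 − 4.87×0.04010) = 297.73/2.1727 = 137.03 atm
a n²/V² = (2.300)(4.87)²/(2.368)² = 9.7280 atm
P = 137.03 − 9.7280 = 127.3 atm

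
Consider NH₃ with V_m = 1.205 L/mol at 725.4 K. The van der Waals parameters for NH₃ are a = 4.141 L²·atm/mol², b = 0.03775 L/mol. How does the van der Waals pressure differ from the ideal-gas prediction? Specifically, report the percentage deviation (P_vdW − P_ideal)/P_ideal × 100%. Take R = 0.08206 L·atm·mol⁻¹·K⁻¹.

Ideal: P_ideal = RT/V_m = (0.08206)(725.4)/1.205 = 49.3994 atm
vdW: P = RT/(V_m − b) − a/V_m² = 59.5263/1.16725 − 4.141/1.45203 = 50.9970 − 2.85187 = 48.1451 atm
% deviation = (48.1451 − 49.3994)/49.3994 × 100% = -2.54%

-2.54 %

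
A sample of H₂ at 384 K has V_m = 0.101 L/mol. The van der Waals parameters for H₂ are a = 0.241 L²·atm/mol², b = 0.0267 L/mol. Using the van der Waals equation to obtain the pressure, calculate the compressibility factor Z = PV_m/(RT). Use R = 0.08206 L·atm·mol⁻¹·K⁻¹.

Z ≈ 1.284

P = RT/(V_m − b) − a/V_m² = (0.08206)(384)/(0.101 − 0.0267) − 0.241/(0.101)²
  = 31.511/0.074300 − 23.625 = 424.10 − 23.625 = 400.48 atm
Z = PV_m/(RT) = (400.48)(0.101)/((0.08206)(384)) = 40.448/31.511 = 1.284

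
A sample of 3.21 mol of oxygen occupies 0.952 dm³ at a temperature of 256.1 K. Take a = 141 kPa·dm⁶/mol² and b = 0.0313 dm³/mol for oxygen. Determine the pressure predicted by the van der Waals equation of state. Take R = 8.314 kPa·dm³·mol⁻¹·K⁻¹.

P = nRT/(V − nb) − a n²/V²
nRT/(V − nb) = (3.21)(8.314)(256.1)/(0.952 − 3.21×0.0313) = 6834.8/0.85153 = 8026.5 kPa
a n²/V² = (141)(3.21)²/(0.952)² = 1603.1 kPa
P = 8026.5 − 1603.1 = 6423 kPa

P ≈ 6423 kPa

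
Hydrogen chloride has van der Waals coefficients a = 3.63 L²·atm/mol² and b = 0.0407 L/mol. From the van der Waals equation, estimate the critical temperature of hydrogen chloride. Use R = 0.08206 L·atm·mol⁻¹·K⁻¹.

T_c ≈ 322.0 K

For a van der Waals gas, T_c = 8a/(27Rb).
T_c = 8×3.63/(27×0.08206×0.0407) = 29.040/0.090176 = 322.0 K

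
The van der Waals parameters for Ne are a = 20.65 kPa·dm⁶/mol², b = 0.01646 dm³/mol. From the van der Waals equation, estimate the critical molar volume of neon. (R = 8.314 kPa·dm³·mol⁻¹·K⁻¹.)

For a van der Waals gas, V_m,c = 3b.
V_m,c = 3×0.01646 = 0.04938 dm³/mol

V_m,c ≈ 0.04938 dm³/mol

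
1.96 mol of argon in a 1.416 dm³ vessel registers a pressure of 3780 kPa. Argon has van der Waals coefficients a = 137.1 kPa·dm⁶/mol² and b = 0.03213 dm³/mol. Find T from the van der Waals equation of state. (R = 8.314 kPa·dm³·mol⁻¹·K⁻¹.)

T ≈ 335.7 K

T = (P + a n²/V²)(V − nb)/(nR)
P + a n²/V² = 3780 + (137.1)(1.96)²/(1.416)² = 4042.7 kPa
V − nb = 1.416 − (1.96)(0.03213) = 1.3530 dm³
T = (4042.7)(1.3530)/((1.96)(8.314)) = 335.7 K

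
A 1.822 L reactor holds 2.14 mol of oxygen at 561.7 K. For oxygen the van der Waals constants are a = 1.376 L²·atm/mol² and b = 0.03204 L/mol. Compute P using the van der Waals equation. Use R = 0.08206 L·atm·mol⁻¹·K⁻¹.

P ≈ 54.36 atm

P = nRT/(V − nb) − a n²/V²
nRT/(V − nb) = (2.14)(0.08206)(561.7)/(1.822 − 2.14×0.03204) = 98.639/1.7534 = 56.256 atm
a n²/V² = (1.376)(2.14)²/(1.822)² = 1.8982 atm
P = 56.256 − 1.8982 = 54.36 atm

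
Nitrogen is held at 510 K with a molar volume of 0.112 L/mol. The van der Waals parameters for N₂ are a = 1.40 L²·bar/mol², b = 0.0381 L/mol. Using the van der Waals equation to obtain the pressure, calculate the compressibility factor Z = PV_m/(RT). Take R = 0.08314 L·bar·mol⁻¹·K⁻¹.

Z ≈ 1.221

P = RT/(V_m − b) − a/V_m² = (0.08314)(510)/(0.112 − 0.0381) − 1.40/(0.112)²
  = 42.401/0.073900 − 111.61 = 573.76 − 111.61 = 462.15 bar
Z = PV_m/(RT) = (462.15)(0.112)/((0.08314)(510)) = 51.761/42.401 = 1.221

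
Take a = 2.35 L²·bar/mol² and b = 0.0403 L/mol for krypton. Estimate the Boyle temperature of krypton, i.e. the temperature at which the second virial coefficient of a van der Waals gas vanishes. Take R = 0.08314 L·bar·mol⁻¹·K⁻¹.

T_B ≈ 701.4 K

For a van der Waals gas the second virial coefficient B₂ = b − a/(RT) vanishes at T_B = a/(Rb).
T_B = 2.35/(0.08314×0.0403) = 2.35/0.0033505 = 701.4 K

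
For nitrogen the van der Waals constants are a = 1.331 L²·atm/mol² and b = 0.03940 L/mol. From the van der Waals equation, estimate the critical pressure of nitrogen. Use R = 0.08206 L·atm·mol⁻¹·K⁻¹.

P_c ≈ 31.76 atm

For a van der Waals gas, P_c = a/(27b²).
P_c = 1.331/(27×(0.03940)²) = 1.331/0.041914 = 31.76 atm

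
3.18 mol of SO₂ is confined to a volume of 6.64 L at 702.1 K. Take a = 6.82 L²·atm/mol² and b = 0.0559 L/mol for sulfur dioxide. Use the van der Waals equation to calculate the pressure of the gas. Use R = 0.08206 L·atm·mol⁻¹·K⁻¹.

P = nRT/(V − nb) − a n²/V²
nRT/(V − nb) = (3.18)(0.08206)(702.1)/(6.64 − 3.18×0.0559) = 183.21/6.4622 = 28.351 atm
a n²/V² = (6.82)(3.18)²/(6.64)² = 1.5642 atm
P = 28.351 − 1.5642 = 26.79 atm

P ≈ 26.79 atm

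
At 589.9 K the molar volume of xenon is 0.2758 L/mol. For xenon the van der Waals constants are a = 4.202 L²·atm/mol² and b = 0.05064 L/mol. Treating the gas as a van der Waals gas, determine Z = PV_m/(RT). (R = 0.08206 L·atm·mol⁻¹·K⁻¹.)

Z ≈ 0.9102

P = RT/(V_m − b) − a/V_m² = (0.08206)(589.9)/(0.2758 − 0.05064) − 4.202/(0.2758)²
  = 48.407/0.22516 − 55.242 = 214.99 − 55.242 = 159.75 atm
Z = PV_m/(RT) = (159.75)(0.2758)/((0.08206)(589.9)) = 44.059/48.407 = 0.9102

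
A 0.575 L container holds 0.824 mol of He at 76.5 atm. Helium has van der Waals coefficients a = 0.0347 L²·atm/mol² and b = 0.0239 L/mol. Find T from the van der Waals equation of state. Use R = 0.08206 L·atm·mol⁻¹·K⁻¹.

T ≈ 628.8 K

T = (P + a n²/V²)(V − nb)/(nR)
P + a n²/V² = 76.5 + (0.0347)(0.824)²/(0.575)² = 76.571 atm
V − nb = 0.575 − (0.824)(0.0239) = 0.55531 L
T = (76.571)(0.55531)/((0.824)(0.08206)) = 628.8 K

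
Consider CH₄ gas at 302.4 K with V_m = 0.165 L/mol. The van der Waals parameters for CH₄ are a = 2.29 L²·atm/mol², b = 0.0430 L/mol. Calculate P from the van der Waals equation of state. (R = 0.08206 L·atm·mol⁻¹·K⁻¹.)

P ≈ 119.3 atm

P = RT/(V_m − b) − a/V_m²
RT/(V_m − b) = (0.08206)(302.4)/(0.165 − 0.0430) = 24.815/0.12200 = 203.40 atm
a/V_m² = 2.29/(0.165)² = 84.114 atm
P = 203.40 − 84.114 = 119.3 atm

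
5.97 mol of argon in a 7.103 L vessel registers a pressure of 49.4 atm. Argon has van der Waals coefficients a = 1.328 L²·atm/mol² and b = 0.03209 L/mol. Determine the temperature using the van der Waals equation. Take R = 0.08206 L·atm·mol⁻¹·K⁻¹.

T = (P + a n²/V²)(V − nb)/(nR)
P + a n²/V² = 49.4 + (1.328)(5.97)²/(7.103)² = 50.338 atm
V − nb = 7.103 − (5.97)(0.03209) = 6.9114 L
T = (50.338)(6.9114)/((5.97)(0.08206)) = 710.2 K

T ≈ 710.2 K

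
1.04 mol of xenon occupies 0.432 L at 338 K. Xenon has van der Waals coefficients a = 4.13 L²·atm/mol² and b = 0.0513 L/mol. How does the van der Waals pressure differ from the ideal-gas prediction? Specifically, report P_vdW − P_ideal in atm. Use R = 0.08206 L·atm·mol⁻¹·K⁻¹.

ΔP ≈ -14.53 atm

Ideal: P_ideal = nRT/V = (1.04)(0.08206)(338)/0.432 = 66.7725 atm
vdW: P = nRT/(V − nb) − a n²/V² = 28.8457/0.378648 − 4.46701/0.186624 = 76.1808 − 23.9359 = 52.2449 atm
ΔP = 52.2449 − 66.7725 = -14.53 atm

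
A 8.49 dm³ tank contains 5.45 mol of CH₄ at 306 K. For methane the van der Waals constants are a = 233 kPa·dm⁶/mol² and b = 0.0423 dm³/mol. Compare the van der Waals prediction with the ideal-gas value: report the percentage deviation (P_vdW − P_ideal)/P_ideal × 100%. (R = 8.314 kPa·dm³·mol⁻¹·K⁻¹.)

-3.09 %

Ideal: P_ideal = nRT/V = (5.45)(8.314)(306)/8.49 = 1633.13 kPa
vdW: P = nRT/(V − nb) − a n²/V² = 13865.3/8.25947 − 6920.68/72.0801 = 1678.72 − 96.0137 = 1582.71 kPa
% deviation = (1582.71 − 1633.13)/1633.13 × 100% = -3.09%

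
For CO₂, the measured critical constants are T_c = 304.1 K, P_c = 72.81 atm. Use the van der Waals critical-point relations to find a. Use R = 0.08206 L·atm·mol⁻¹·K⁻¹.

a ≈ 3.608 L²·atm/mol²

From T_c = 8a/(27Rb) and P_c = a/(27b²): a = 27 R² T_c²/(64 P_c).
a = 27×(0.08206)²×(304.1)²/(64×72.81) = 16814/4659.8 = 3.608 L²·atm/mol²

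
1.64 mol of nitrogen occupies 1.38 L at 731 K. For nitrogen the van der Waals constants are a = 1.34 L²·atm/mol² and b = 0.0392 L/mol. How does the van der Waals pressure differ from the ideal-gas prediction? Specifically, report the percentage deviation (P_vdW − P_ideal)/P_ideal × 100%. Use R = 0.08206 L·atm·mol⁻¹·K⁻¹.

Ideal: P_ideal = nRT/V = (1.64)(0.08206)(731)/1.38 = 71.2875 atm
vdW: P = nRT/(V − nb) − a n²/V² = 98.3768/1.31571 − 3.60406/1.90440 = 74.7709 − 1.89249 = 72.8784 atm
% deviation = (72.8784 − 71.2875)/71.2875 × 100% = 2.23%

2.23 %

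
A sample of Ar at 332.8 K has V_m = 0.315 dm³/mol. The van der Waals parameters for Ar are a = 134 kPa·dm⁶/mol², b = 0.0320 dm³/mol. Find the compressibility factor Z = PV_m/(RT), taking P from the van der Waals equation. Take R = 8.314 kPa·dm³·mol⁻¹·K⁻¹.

P = RT/(V_m − b) − a/V_m² = (8.314)(332.8)/(0.315 − 0.0320) − 134/(0.315)²
  = 2766.9/0.28300 − 1350.5 = 9777.0 − 1350.5 = 8426.5 kPa
Z = PV_m/(RT) = (8426.5)(0.315)/((8.314)(332.8)) = 2654.3/2766.9 = 0.9593

Z ≈ 0.9593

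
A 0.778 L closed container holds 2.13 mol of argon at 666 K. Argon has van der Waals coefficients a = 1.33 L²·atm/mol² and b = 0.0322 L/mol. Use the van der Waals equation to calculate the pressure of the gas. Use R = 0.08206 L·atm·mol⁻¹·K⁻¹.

P = nRT/(V − nb) − a n²/V²
nRT/(V − nb) = (2.13)(0.08206)(666)/(0.778 − 2.13×0.0322) = 116.41/0.70941 = 164.09 atm
a n²/V² = (1.33)(2.13)²/(0.778)² = 9.9690 atm
P = 164.09 − 9.9690 = 154.1 atm

P ≈ 154.1 atm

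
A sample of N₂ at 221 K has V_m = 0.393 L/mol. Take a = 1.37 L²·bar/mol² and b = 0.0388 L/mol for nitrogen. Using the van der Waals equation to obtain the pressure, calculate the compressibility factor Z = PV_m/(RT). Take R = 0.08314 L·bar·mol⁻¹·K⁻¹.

P = RT/(V_m − b) − a/V_m² = (0.08314)(221)/(0.393 − 0.0388) − 1.37/(0.393)²
  = 18.374/0.35420 − 8.8702 = 51.875 − 8.8702 = 43.005 bar
Z = PV_m/(RT) = (43.005)(0.393)/((0.08314)(221)) = 16.901/18.374 = 0.9198

Z ≈ 0.9198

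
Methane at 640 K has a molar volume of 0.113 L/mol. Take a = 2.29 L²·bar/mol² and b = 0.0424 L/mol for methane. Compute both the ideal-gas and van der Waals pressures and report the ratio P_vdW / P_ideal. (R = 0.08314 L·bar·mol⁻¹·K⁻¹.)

P_vdW / P_ideal ≈ 1.220

Ideal: P_ideal = RT/V_m = (0.08314)(640)/0.113 = 470.881 bar
vdW: P = RT/(V_m − b) − a/V_m² = 53.2096/0.0706000 − 2.29/0.0127690 = 753.677 − 179.341 = 574.336 bar
Ratio = 574.336/470.881 = 1.220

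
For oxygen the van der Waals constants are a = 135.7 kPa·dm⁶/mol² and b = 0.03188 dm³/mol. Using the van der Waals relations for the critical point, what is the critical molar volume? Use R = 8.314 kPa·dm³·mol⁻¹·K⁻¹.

V_m,c ≈ 0.09564 dm³/mol

For a van der Waals gas, V_m,c = 3b.
V_m,c = 3×0.03188 = 0.09564 dm³/mol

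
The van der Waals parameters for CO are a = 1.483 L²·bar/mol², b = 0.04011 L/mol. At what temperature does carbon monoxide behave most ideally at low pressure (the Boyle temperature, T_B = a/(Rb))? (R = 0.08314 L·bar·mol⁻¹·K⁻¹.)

T_B ≈ 444.7 K

For a van der Waals gas the second virial coefficient B₂ = b − a/(RT) vanishes at T_B = a/(Rb).
T_B = 1.483/(0.08314×0.04011) = 1.483/0.0033347 = 444.7 K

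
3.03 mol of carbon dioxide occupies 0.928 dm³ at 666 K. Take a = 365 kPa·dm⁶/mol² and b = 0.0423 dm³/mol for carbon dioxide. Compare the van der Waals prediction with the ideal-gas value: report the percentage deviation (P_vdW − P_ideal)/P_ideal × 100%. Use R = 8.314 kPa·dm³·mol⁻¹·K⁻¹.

-5.50 %

Ideal: P_ideal = nRT/V = (3.03)(8.314)(666)/0.928 = 18079.2 kPa
vdW: P = nRT/(V − nb) − a n²/V² = 16777.5/0.799831 − 3351.03/0.861184 = 20976.3 − 3891.19 = 17085.1 kPa
% deviation = (17085.1 − 18079.2)/18079.2 × 100% = -5.50%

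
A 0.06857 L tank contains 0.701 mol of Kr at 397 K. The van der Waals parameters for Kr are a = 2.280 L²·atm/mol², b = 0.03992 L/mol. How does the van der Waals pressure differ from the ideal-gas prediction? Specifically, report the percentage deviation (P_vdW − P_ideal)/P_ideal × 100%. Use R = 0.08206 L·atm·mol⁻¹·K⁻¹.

-2.60 %

Ideal: P_ideal = nRT/V = (0.701)(0.08206)(397)/0.06857 = 333.047 atm
vdW: P = nRT/(V − nb) − a n²/V² = 22.8371/0.0405861 − 1.12039/0.00470184 = 562.683 − 238.288 = 324.395 atm
% deviation = (324.395 − 333.047)/333.047 × 100% = -2.60%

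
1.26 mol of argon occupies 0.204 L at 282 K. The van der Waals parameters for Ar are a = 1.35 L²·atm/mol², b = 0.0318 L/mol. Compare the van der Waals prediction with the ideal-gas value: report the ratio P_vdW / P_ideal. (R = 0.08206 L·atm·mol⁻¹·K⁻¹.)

Ideal: P_ideal = nRT/V = (1.26)(0.08206)(282)/0.204 = 142.929 atm
vdW: P = nRT/(V − nb) − a n²/V² = 29.1576/0.163932 − 2.14326/0.0416160 = 177.864 − 51.5009 = 126.363 atm
Ratio = 126.363/142.929 = 0.8841

P_vdW / P_ideal ≈ 0.8841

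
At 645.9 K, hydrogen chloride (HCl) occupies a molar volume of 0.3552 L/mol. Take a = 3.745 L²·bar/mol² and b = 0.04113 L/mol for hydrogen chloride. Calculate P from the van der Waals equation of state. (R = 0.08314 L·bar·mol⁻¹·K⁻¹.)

P = RT/(V_m − b) − a/V_m²
RT/(V_m − b) = (0.08314)(645.9)/(0.3552 − 0.04113) = 53.700/0.31407 = 170.98 bar
a/V_m² = 3.745/(0.3552)² = 29.683 bar
P = 170.98 − 29.683 = 141.3 bar

P ≈ 141.3 bar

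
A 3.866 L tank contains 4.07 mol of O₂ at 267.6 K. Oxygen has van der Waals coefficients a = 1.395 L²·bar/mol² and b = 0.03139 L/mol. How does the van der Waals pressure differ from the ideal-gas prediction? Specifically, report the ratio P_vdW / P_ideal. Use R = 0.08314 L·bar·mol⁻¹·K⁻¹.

Ideal: P_ideal = nRT/V = (4.07)(0.08314)(267.6)/3.866 = 23.4223 bar
vdW: P = nRT/(V − nb) − a n²/V² = 90.5504/3.73824 − 23.1080/14.9460 = 24.2227 − 1.54610 = 22.6766 bar
Ratio = 22.6766/23.4223 = 0.9682

P_vdW / P_ideal ≈ 0.9682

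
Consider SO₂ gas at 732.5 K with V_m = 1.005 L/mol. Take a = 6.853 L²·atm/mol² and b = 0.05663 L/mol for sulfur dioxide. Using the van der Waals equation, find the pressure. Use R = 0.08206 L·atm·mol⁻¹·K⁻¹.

P = RT/(V_m − b) − a/V_m²
RT/(V_m − b) = (0.08206)(732.5)/(1.005 − 0.05663) = 60.109/0.94837 = 63.381 atm
a/V_m² = 6.853/(1.005)² = 6.7850 atm
P = 63.381 − 6.7850 = 56.60 atm

P ≈ 56.60 atm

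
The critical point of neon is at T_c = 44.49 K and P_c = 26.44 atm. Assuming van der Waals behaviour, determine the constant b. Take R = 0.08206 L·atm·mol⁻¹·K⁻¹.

From T_c = 8a/(27Rb) and P_c = a/(27b²): b = R T_c/(8 P_c).
b = (0.08206)(44.49)/(8×26.44) = 3.6508/211.52 = 0.01726 L/mol

b ≈ 0.01726 L/mol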